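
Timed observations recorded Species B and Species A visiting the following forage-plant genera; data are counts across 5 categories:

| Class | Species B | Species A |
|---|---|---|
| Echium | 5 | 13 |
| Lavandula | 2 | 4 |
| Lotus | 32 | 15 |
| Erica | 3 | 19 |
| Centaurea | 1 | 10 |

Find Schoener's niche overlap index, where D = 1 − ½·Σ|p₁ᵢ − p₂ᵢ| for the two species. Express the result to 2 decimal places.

0.50

Proportions for Species B (n=43): 5/43=0.1163, 2/43=0.0465, 32/43=0.7442, 3/43=0.0698, 1/43=0.0233
Proportions for Species A (n=61): 13/61=0.2131, 4/61=0.0656, 15/61=0.2459, 19/61=0.3115, 10/61=0.1639
Σ|p₁ᵢ − p₂ᵢ| = 0.0968 + 0.0191 + 0.4983 + 0.2417 + 0.1406 = 0.9965
D = 1 − ½ × 0.9965 = 1 − 0.49825 = 0.50175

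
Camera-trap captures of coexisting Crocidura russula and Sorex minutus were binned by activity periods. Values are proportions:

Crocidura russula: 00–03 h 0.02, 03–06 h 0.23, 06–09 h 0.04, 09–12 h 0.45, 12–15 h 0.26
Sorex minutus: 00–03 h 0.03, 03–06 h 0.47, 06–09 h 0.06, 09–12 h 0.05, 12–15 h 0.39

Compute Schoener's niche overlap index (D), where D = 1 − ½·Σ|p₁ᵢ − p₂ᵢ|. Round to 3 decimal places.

Σ|p₁ᵢ − p₂ᵢ| = 0.01 + 0.24 + 0.02 + 0.40 + 0.13 = 0.80
D = 1 − ½ × 0.80 = 1 − 0.400 = 0.60000

0.600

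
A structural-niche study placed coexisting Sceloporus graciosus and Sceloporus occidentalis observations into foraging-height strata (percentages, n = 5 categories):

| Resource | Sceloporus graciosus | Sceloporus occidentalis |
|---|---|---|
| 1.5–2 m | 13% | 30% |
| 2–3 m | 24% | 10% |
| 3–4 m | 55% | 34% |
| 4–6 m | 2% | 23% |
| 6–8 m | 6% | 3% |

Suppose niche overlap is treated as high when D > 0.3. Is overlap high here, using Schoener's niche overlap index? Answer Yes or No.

Convert percentages to proportions (divide by 100).
Σ|p₁ᵢ − p₂ᵢ| = 0.17 + 0.14 + 0.21 + 0.21 + 0.03 = 0.76
D = 1 − ½ × 0.76 = 1 − 0.380 = 0.6200
D = 0.6200 > 0.3 → Yes.

Yes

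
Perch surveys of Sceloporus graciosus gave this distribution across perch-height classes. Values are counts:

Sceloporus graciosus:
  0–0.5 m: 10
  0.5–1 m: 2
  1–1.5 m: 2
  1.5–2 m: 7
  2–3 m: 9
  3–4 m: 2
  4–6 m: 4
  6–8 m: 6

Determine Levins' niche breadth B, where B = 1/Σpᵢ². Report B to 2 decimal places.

6.00

Proportions for Sceloporus graciosus (n=42): 10/42=0.2381, 2/42=0.0476, 2/42=0.0476, 7/42=0.1667, 9/42=0.2143, 2/42=0.0476, 4/42=0.0952, 6/42=0.1429
Σpᵢ² = 0.2381² + 0.0476² + 0.0476² + 0.1667² + 0.2143² + 0.0476² + 0.0952² + 0.1429² = 0.056692 + 0.002266 + 0.002266 + 0.027789 + 0.045924 + 0.002266 + 0.009063 + 0.020420 = 0.166686
B = 1 / 0.166686 = 5.9993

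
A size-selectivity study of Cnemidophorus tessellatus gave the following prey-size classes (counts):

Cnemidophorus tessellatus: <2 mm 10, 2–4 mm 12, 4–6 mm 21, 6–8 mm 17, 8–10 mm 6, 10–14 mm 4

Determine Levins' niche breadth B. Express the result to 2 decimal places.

Proportions for Cnemidophorus tessellatus (n=70): 10/70=0.1429, 12/70=0.1714, 21/70=0.3000, 17/70=0.2429, 6/70=0.0857, 4/70=0.0571
Σpᵢ² = 0.1429² + 0.1714² + 0.3000² + 0.2429² + 0.0857² + 0.0571² = 0.020420 + 0.029378 + 0.090000 + 0.059000 + 0.007344 + 0.003260 = 0.209402
B = 1 / 0.209402 = 4.7755

4.78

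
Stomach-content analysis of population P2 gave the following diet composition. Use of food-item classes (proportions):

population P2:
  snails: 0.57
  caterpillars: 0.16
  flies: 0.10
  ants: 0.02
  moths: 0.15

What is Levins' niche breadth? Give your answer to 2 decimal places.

2.61

Σpᵢ² = 0.57² + 0.16² + 0.10² + 0.02² + 0.15² = 0.3249 + 0.0256 + 0.0100 + 0.0004 + 0.0225 = 0.3834
B = 1 / 0.3834 = 2.6082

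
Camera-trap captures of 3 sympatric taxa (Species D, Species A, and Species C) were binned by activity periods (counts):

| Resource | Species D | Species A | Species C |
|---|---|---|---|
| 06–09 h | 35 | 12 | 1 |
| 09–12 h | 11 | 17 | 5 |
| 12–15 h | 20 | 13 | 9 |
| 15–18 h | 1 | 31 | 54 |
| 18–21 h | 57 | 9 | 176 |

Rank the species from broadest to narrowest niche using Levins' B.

Proportions for Species D (n=124): 35/124=0.2823, 11/124=0.0887, 20/124=0.1613, 1/124=0.0081, 57/124=0.4597
Proportions for Species A (n=82): 12/82=0.1463, 17/82=0.2073, 13/82=0.1585, 31/82=0.3780, 9/82=0.1098
Proportions for Species C (n=245): 1/245=0.0041, 5/245=0.0204, 9/245=0.0367, 54/245=0.2204, 176/245=0.7184
Σp_Dᵢ² = 0.2823² + 0.0887² + 0.1613² + 0.0081² + 0.4597² = 0.079693 + 0.007868 + 0.026018 + 0.000066 + 0.211324 = 0.324969
B_D = 1 / 0.324969 = 3.0772
Σp_Aᵢ² = 0.1463² + 0.2073² + 0.1585² + 0.3780² + 0.1098² = 0.021404 + 0.042973 + 0.025122 + 0.142884 + 0.012056 = 0.244439
B_A = 1 / 0.244439 = 4.0910
Σp_Cᵢ² = 0.0041² + 0.0204² + 0.0367² + 0.2204² + 0.7184² = 0.000017 + 0.000416 + 0.001347 + 0.048576 + 0.516099 = 0.566455
B_C = 1 / 0.566455 = 1.7654
Ranking by B (broadest → narrowest): Species A (4.09) > Species D (3.08) > Species C (1.77)

Species A > Species D > Species C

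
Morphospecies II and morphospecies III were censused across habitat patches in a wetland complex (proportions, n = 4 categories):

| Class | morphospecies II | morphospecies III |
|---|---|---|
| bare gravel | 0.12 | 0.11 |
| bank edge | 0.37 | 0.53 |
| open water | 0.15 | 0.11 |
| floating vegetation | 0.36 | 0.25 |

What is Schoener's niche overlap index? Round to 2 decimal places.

Σ|p₁ᵢ − p₂ᵢ| = 0.01 + 0.16 + 0.04 + 0.11 = 0.32
D = 1 − ½ × 0.32 = 1 − 0.160 = 0.8400

0.84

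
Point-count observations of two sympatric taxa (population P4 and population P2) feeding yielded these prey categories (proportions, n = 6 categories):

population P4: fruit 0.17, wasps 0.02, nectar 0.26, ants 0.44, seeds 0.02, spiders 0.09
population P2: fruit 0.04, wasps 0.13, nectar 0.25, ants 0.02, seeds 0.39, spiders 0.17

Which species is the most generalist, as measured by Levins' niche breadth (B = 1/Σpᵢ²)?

population P2

Σp_P4ᵢ² = 0.17² + 0.02² + 0.26² + 0.44² + 0.02² + 0.09² = 0.0289 + 0.0004 + 0.0676 + 0.1936 + 0.0004 + 0.0081 = 0.2990
B_P4 = 1 / 0.2990 = 3.3445
Σp_P2ᵢ² = 0.04² + 0.13² + 0.25² + 0.02² + 0.39² + 0.17² = 0.0016 + 0.0169 + 0.0625 + 0.0004 + 0.1521 + 0.0289 = 0.2624
B_P2 = 1 / 0.2624 = 3.8110
Highest B → broadest niche (most generalist): population P2 (B = 3.81).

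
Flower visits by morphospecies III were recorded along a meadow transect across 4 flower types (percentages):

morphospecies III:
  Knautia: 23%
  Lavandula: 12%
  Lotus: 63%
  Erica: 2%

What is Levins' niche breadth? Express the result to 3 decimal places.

Convert percentages to proportions (divide by 100).
Σpᵢ² = 0.23² + 0.12² + 0.63² + 0.02² = 0.0529 + 0.0144 + 0.3969 + 0.0004 = 0.4646
B = 1 / 0.4646 = 2.15239

2.152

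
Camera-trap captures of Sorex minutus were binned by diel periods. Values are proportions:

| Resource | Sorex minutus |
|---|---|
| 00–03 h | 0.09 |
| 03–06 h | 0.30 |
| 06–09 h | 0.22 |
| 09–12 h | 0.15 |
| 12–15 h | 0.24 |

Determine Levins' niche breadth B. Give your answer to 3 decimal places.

Σpᵢ² = 0.09² + 0.30² + 0.22² + 0.15² + 0.24² = 0.0081 + 0.0900 + 0.0484 + 0.0225 + 0.0576 = 0.2266
B = 1 / 0.2266 = 4.41306

4.413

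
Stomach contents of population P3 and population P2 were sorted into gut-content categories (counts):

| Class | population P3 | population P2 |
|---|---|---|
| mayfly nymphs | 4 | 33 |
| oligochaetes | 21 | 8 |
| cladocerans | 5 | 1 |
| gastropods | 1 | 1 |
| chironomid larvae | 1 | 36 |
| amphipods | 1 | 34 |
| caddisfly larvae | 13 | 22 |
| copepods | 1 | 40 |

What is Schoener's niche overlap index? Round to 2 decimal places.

Proportions for population P3 (n=47): 4/47=0.0851, 21/47=0.4468, 5/47=0.1064, 1/47=0.0213, 1/47=0.0213, 1/47=0.0213, 13/47=0.2766, 1/47=0.0213
Proportions for population P2 (n=175): 33/175=0.1886, 8/175=0.0457, 1/175=0.0057, 1/175=0.0057, 36/175=0.2057, 34/175=0.1943, 22/175=0.1257, 40/175=0.2286
Σ|p₁ᵢ − p₂ᵢ| = 0.1035 + 0.4011 + 0.1007 + 0.0156 + 0.1844 + 0.1730 + 0.1509 + 0.2073 = 1.3365
D = 1 − ½ × 1.3365 = 1 − 0.66825 = 0.33175

0.33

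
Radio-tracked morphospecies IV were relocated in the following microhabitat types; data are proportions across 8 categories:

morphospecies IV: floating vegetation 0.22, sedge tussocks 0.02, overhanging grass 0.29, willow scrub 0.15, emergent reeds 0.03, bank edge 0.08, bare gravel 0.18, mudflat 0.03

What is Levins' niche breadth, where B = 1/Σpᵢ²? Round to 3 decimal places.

Σpᵢ² = 0.22² + 0.02² + 0.29² + 0.15² + 0.03² + 0.08² + 0.18² + 0.03² = 0.0484 + 0.0004 + 0.0841 + 0.0225 + 0.0009 + 0.0064 + 0.0324 + 0.0009 = 0.1960
B = 1 / 0.1960 = 5.10204

5.102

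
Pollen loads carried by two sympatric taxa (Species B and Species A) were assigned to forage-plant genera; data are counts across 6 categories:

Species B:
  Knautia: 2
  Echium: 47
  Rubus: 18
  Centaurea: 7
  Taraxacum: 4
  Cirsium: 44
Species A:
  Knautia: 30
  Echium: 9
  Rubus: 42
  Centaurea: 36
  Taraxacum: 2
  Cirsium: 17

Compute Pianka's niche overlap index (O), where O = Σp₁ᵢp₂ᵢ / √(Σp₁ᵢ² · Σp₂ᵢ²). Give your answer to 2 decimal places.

0.51

Proportions for Species B (n=122): 2/122=0.0164, 47/122=0.3852, 18/122=0.1475, 7/122=0.0574, 4/122=0.0328, 44/122=0.3607
Proportions for Species A (n=136): 30/136=0.2206, 9/136=0.0662, 42/136=0.3088, 36/136=0.2647, 2/136=0.0147, 17/136=0.1250
Σ p₁ᵢp₂ᵢ = 0.003618 + 0.025500 + 0.045548 + 0.015194 + 0.000482 + 0.045088 = 0.135430
Σp_1ᵢ² = 0.0164² + 0.3852² + 0.1475² + 0.0574² + 0.0328² + 0.3607² = 0.000269 + 0.148379 + 0.021756 + 0.003295 + 0.001076 + 0.130104 = 0.304879
Σp_2ᵢ² = 0.2206² + 0.0662² + 0.3088² + 0.2647² + 0.0147² + 0.1250² = 0.048664 + 0.004382 + 0.095357 + 0.070066 + 0.000216 + 0.015625 = 0.234310
O = 0.135430 / √(0.304879 × 0.234310) = 0.135430 / 0.2672755 = 0.5067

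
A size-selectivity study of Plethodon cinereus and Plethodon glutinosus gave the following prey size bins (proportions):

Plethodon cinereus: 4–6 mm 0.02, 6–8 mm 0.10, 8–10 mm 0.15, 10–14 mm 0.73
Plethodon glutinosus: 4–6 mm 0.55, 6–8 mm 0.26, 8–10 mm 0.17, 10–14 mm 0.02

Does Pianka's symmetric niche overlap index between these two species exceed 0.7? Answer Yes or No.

Σ p₁ᵢp₂ᵢ = 0.0110 + 0.0260 + 0.0255 + 0.0146 = 0.0771
Σp_1ᵢ² = 0.02² + 0.10² + 0.15² + 0.73² = 0.0004 + 0.0100 + 0.0225 + 0.5329 = 0.5658
Σp_2ᵢ² = 0.55² + 0.26² + 0.17² + 0.02² = 0.3025 + 0.0676 + 0.0289 + 0.0004 = 0.3994
O = 0.0771 / √(0.5658 × 0.3994) = 0.0771 / 0.47537 = 0.1622
O = 0.1622 < 0.7 → No.

No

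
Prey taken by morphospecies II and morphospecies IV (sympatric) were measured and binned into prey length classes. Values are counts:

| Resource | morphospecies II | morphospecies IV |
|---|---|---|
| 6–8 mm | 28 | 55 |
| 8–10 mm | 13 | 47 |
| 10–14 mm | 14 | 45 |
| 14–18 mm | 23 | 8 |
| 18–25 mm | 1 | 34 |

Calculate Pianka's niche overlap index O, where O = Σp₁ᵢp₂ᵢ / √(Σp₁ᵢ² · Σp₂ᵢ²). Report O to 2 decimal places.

0.79

Proportions for morphospecies II (n=79): 28/79=0.3544, 13/79=0.1646, 14/79=0.1772, 23/79=0.2911, 1/79=0.0127
Proportions for morphospecies IV (n=189): 55/189=0.2910, 47/189=0.2487, 45/189=0.2381, 8/189=0.0423, 34/189=0.1799
Σ p₁ᵢp₂ᵢ = 0.103130 + 0.040936 + 0.042191 + 0.012314 + 0.002285 = 0.200856
Σp_1ᵢ² = 0.3544² + 0.1646² + 0.1772² + 0.2911² + 0.0127² = 0.125599 + 0.027093 + 0.031400 + 0.084739 + 0.000161 = 0.268992
Σp_2ᵢ² = 0.2910² + 0.2487² + 0.2381² + 0.0423² + 0.1799² = 0.084681 + 0.061852 + 0.056692 + 0.001789 + 0.032364 = 0.237378
O = 0.200856 / √(0.268992 × 0.237378) = 0.200856 / 0.2526911 = 0.7949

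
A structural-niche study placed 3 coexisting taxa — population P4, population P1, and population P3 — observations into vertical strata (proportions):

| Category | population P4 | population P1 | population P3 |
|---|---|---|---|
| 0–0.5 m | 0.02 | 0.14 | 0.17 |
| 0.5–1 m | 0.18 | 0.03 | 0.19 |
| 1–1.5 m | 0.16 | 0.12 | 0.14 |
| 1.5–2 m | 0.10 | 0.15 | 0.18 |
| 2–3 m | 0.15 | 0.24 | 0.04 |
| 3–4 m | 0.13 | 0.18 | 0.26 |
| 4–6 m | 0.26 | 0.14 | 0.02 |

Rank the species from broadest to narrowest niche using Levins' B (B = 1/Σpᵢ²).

Σp_P4ᵢ² = 0.02² + 0.18² + 0.16² + 0.10² + 0.15² + 0.13² + 0.26² = 0.0004 + 0.0324 + 0.0256 + 0.0100 + 0.0225 + 0.0169 + 0.0676 = 0.1754
B_P4 = 1 / 0.1754 = 5.7013
Σp_P1ᵢ² = 0.14² + 0.03² + 0.12² + 0.15² + 0.24² + 0.18² + 0.14² = 0.0196 + 0.0009 + 0.0144 + 0.0225 + 0.0576 + 0.0324 + 0.0196 = 0.1670
B_P1 = 1 / 0.1670 = 5.9880
Σp_P3ᵢ² = 0.17² + 0.19² + 0.14² + 0.18² + 0.04² + 0.26² + 0.02² = 0.0289 + 0.0361 + 0.0196 + 0.0324 + 0.0016 + 0.0676 + 0.0004 = 0.1866
B_P3 = 1 / 0.1866 = 5.3591
Ranking by B (broadest → narrowest): population P1 (5.99) > population P4 (5.70) > population P3 (5.36)

population P1 > population P4 > population P3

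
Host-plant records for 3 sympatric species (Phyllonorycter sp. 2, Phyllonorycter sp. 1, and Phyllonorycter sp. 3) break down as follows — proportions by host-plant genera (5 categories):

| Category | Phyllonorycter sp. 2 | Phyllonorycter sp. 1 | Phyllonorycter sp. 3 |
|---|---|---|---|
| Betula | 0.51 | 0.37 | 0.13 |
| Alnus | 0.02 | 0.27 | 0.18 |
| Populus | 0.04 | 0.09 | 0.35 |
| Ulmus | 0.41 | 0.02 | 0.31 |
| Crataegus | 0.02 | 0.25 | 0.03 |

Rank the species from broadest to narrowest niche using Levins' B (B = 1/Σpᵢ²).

Phyllonorycter sp. 3 > Phyllonorycter sp. 1 > Phyllonorycter sp. 2

Σp_2ᵢ² = 0.51² + 0.02² + 0.04² + 0.41² + 0.02² = 0.2601 + 0.0004 + 0.0016 + 0.1681 + 0.0004 = 0.4306
B_2 = 1 / 0.4306 = 2.3223
Σp_1ᵢ² = 0.37² + 0.27² + 0.09² + 0.02² + 0.25² = 0.1369 + 0.0729 + 0.0081 + 0.0004 + 0.0625 = 0.2808
B_1 = 1 / 0.2808 = 3.5613
Σp_3ᵢ² = 0.13² + 0.18² + 0.35² + 0.31² + 0.03² = 0.0169 + 0.0324 + 0.1225 + 0.0961 + 0.0009 = 0.2688
B_3 = 1 / 0.2688 = 3.7202
Ranking by B (broadest → narrowest): Phyllonorycter sp. 3 (3.72) > Phyllonorycter sp. 1 (3.56) > Phyllonorycter sp. 2 (2.32)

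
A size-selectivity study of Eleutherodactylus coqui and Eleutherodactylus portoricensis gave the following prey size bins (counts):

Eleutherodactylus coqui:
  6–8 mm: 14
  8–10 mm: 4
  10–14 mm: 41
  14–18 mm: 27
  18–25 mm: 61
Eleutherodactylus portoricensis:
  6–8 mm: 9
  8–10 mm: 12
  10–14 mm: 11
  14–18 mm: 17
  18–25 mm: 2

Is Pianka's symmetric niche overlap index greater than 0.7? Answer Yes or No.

Proportions for Eleutherodactylus coqui (n=147): 14/147=0.0952, 4/147=0.0272, 41/147=0.2789, 27/147=0.1837, 61/147=0.4150
Proportions for Eleutherodactylus portoricensis (n=51): 9/51=0.1765, 12/51=0.2353, 11/51=0.2157, 17/51=0.3333, 2/51=0.0392
Σ p₁ᵢp₂ᵢ = 0.016803 + 0.006400 + 0.060159 + 0.061227 + 0.016268 = 0.160857
Σp_1ᵢ² = 0.0952² + 0.0272² + 0.2789² + 0.1837² + 0.4150² = 0.009063 + 0.000740 + 0.077785 + 0.033746 + 0.172225 = 0.293559
Σp_2ᵢ² = 0.1765² + 0.2353² + 0.2157² + 0.3333² + 0.0392² = 0.031152 + 0.055366 + 0.046526 + 0.111089 + 0.001537 = 0.245670
O = 0.160857 / √(0.293559 × 0.245670) = 0.160857 / 0.2685491 = 0.5990
O = 0.5990 < 0.7 → No.

No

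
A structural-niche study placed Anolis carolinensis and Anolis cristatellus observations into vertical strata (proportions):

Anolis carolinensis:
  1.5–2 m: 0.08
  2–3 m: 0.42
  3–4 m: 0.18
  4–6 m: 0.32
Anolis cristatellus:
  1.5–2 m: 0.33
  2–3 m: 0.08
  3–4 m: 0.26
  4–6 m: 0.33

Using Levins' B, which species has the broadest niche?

Σp_caroᵢ² = 0.08² + 0.42² + 0.18² + 0.32² = 0.0064 + 0.1764 + 0.0324 + 0.1024 = 0.3176
B_caro = 1 / 0.3176 = 3.1486
Σp_crisᵢ² = 0.33² + 0.08² + 0.26² + 0.33² = 0.1089 + 0.0064 + 0.0676 + 0.1089 = 0.2918
B_cris = 1 / 0.2918 = 3.4270
Highest B → broadest niche (most generalist): Anolis cristatellus (B = 3.43).

Anolis cristatellus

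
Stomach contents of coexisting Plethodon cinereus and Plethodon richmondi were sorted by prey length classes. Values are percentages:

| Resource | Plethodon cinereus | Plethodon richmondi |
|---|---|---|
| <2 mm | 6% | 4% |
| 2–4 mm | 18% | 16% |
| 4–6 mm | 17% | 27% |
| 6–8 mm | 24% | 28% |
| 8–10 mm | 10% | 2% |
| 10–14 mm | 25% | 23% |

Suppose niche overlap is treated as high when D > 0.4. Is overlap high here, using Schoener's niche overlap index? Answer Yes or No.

Yes

Convert percentages to proportions (divide by 100).
Σ|p₁ᵢ − p₂ᵢ| = 0.02 + 0.02 + 0.10 + 0.04 + 0.08 + 0.02 = 0.28
D = 1 − ½ × 0.28 = 1 − 0.140 = 0.8600
D = 0.8600 > 0.4 → Yes.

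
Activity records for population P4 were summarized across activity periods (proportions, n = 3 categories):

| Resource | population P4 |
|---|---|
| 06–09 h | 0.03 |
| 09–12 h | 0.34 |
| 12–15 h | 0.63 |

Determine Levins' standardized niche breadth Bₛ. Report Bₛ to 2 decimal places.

Σpᵢ² = 0.03² + 0.34² + 0.63² = 0.0009 + 0.1156 + 0.3969 = 0.5134
B = 1 / 0.5134 = 1.9478
Bₛ = (B − 1)/(n − 1) = (1.9478 − 1)/(3 − 1) = 0.9478/2 = 0.4739

0.47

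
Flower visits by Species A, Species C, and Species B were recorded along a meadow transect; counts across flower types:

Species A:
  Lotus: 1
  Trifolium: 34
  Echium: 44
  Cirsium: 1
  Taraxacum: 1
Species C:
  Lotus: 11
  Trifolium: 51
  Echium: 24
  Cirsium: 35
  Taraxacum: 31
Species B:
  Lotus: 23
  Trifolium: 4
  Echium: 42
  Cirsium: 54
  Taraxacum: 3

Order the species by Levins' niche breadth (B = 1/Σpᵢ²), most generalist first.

Proportions for Species A (n=81): 1/81=0.0123, 34/81=0.4198, 44/81=0.5432, 1/81=0.0123, 1/81=0.0123
Proportions for Species C (n=152): 11/152=0.0724, 51/152=0.3355, 24/152=0.1579, 35/152=0.2303, 31/152=0.2039
Proportions for Species B (n=126): 23/126=0.1825, 4/126=0.0317, 42/126=0.3333, 54/126=0.4286, 3/126=0.0238
Σp_Aᵢ² = 0.0123² + 0.4198² + 0.5432² + 0.0123² + 0.0123² = 0.000151 + 0.176232 + 0.295066 + 0.000151 + 0.000151 = 0.471751
B_A = 1 / 0.471751 = 2.1198
Σp_Cᵢ² = 0.0724² + 0.3355² + 0.1579² + 0.2303² + 0.2039² = 0.005242 + 0.112560 + 0.024932 + 0.053038 + 0.041575 = 0.237347
B_C = 1 / 0.237347 = 4.2132
Σp_Bᵢ² = 0.1825² + 0.0317² + 0.3333² + 0.4286² + 0.0238² = 0.033306 + 0.001005 + 0.111089 + 0.183698 + 0.000566 = 0.329664
B_B = 1 / 0.329664 = 3.0334
Ranking by B (broadest → narrowest): Species C (4.21) > Species B (3.03) > Species A (2.12)

Species C > Species B > Species A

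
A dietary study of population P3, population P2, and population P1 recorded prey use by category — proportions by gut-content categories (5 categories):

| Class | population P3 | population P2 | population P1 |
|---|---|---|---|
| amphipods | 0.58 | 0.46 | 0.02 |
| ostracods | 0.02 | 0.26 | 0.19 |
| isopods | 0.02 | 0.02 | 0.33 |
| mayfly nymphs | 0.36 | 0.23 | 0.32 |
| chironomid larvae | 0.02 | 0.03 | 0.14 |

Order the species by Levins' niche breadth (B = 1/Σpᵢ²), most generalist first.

Σp_P3ᵢ² = 0.58² + 0.02² + 0.02² + 0.36² + 0.02² = 0.3364 + 0.0004 + 0.0004 + 0.1296 + 0.0004 = 0.4672
B_P3 = 1 / 0.4672 = 2.1404
Σp_P2ᵢ² = 0.46² + 0.26² + 0.02² + 0.23² + 0.03² = 0.2116 + 0.0676 + 0.0004 + 0.0529 + 0.0009 = 0.3334
B_P2 = 1 / 0.3334 = 2.9994
Σp_P1ᵢ² = 0.02² + 0.19² + 0.33² + 0.32² + 0.14² = 0.0004 + 0.0361 + 0.1089 + 0.1024 + 0.0196 = 0.2674
B_P1 = 1 / 0.2674 = 3.7397
Ranking by B (broadest → narrowest): population P1 (3.74) > population P2 (3.00) > population P3 (2.14)

population P1 > population P2 > population P3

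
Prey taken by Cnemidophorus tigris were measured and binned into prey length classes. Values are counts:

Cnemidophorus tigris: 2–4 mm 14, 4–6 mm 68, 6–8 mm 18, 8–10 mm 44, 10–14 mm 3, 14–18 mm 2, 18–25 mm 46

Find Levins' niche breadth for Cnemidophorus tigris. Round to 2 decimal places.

Proportions for Cnemidophorus tigris (n=195): 14/195=0.0718, 68/195=0.3487, 18/195=0.0923, 44/195=0.2256, 3/195=0.0154, 2/195=0.0103, 46/195=0.2359
Σpᵢ² = 0.0718² + 0.3487² + 0.0923² + 0.2256² + 0.0154² + 0.0103² + 0.2359² = 0.005155 + 0.121592 + 0.008519 + 0.050895 + 0.000237 + 0.000106 + 0.055649 = 0.242153
B = 1 / 0.242153 = 4.1296

4.13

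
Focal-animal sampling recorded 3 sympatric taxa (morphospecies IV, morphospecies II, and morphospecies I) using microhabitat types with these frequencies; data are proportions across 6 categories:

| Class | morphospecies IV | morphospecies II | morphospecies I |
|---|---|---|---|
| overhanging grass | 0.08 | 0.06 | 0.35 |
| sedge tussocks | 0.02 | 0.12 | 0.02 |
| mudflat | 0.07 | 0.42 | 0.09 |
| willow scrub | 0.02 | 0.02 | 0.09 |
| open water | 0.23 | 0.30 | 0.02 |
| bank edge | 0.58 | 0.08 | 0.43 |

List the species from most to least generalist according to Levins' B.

morphospecies II > morphospecies I > morphospecies IV

Σp_IVᵢ² = 0.08² + 0.02² + 0.07² + 0.02² + 0.23² + 0.58² = 0.0064 + 0.0004 + 0.0049 + 0.0004 + 0.0529 + 0.3364 = 0.4014
B_IV = 1 / 0.4014 = 2.4913
Σp_IIᵢ² = 0.06² + 0.12² + 0.42² + 0.02² + 0.30² + 0.08² = 0.0036 + 0.0144 + 0.1764 + 0.0004 + 0.0900 + 0.0064 = 0.2912
B_II = 1 / 0.2912 = 3.4341
Σp_Iᵢ² = 0.35² + 0.02² + 0.09² + 0.09² + 0.02² + 0.43² = 0.1225 + 0.0004 + 0.0081 + 0.0081 + 0.0004 + 0.1849 = 0.3244
B_I = 1 / 0.3244 = 3.0826
Ranking by B (broadest → narrowest): morphospecies II (3.43) > morphospecies I (3.08) > morphospecies IV (2.49)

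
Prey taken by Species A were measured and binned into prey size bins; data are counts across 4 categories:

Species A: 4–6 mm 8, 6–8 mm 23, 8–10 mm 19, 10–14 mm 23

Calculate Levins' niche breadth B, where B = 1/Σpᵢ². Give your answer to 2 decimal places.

3.59

Proportions for Species A (n=73): 8/73=0.1096, 23/73=0.3151, 19/73=0.2603, 23/73=0.3151
Σpᵢ² = 0.1096² + 0.3151² + 0.2603² + 0.3151² = 0.012012 + 0.099288 + 0.067756 + 0.099288 = 0.278344
B = 1 / 0.278344 = 3.5927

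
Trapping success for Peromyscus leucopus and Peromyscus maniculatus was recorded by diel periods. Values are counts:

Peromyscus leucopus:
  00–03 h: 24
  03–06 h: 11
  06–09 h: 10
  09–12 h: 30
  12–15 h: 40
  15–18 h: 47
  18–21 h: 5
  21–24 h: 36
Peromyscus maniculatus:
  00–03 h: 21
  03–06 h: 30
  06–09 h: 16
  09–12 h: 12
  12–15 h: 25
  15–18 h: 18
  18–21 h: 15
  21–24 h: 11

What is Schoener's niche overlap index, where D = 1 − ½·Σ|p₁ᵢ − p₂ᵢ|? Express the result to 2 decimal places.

Proportions for Peromyscus leucopus (n=203): 24/203=0.1182, 11/203=0.0542, 10/203=0.0493, 30/203=0.1478, 40/203=0.1970, 47/203=0.2315, 5/203=0.0246, 36/203=0.1773
Proportions for Peromyscus maniculatus (n=148): 21/148=0.1419, 30/148=0.2027, 16/148=0.1081, 12/148=0.0811, 25/148=0.1689, 18/148=0.1216, 15/148=0.1014, 11/148=0.0743
Σ|p₁ᵢ − p₂ᵢ| = 0.0237 + 0.1485 + 0.0588 + 0.0667 + 0.0281 + 0.1099 + 0.0768 + 0.1030 = 0.6155
D = 1 − ½ × 0.6155 = 1 − 0.30775 = 0.69225

0.69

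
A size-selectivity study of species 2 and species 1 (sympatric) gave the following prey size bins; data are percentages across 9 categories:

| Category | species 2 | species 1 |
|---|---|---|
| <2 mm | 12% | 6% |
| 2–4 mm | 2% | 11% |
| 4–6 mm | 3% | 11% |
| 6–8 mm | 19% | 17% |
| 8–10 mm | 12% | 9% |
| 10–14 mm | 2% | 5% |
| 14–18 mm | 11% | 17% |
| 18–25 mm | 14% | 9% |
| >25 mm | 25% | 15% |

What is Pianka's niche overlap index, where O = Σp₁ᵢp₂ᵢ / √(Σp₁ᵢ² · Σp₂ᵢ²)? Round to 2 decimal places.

0.88

Convert percentages to proportions (divide by 100).
Σ p₁ᵢp₂ᵢ = 0.0072 + 0.0022 + 0.0033 + 0.0323 + 0.0108 + 0.0010 + 0.0187 + 0.0126 + 0.0375 = 0.1256
Σp_1ᵢ² = 0.12² + 0.02² + 0.03² + 0.19² + 0.12² + 0.02² + 0.11² + 0.14² + 0.25² = 0.0144 + 0.0004 + 0.0009 + 0.0361 + 0.0144 + 0.0004 + 0.0121 + 0.0196 + 0.0625 = 0.1608
Σp_2ᵢ² = 0.06² + 0.11² + 0.11² + 0.17² + 0.09² + 0.05² + 0.17² + 0.09² + 0.15² = 0.0036 + 0.0121 + 0.0121 + 0.0289 + 0.0081 + 0.0025 + 0.0289 + 0.0081 + 0.0225 = 0.1268
O = 0.1256 / √(0.1608 × 0.1268) = 0.1256 / 0.14279 = 0.8796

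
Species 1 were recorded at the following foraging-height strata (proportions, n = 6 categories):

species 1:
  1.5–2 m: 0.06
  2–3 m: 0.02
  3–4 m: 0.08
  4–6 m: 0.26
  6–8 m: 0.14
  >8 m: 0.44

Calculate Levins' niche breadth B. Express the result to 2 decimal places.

Σpᵢ² = 0.06² + 0.02² + 0.08² + 0.26² + 0.14² + 0.44² = 0.0036 + 0.0004 + 0.0064 + 0.0676 + 0.0196 + 0.1936 = 0.2912
B = 1 / 0.2912 = 3.4341

3.43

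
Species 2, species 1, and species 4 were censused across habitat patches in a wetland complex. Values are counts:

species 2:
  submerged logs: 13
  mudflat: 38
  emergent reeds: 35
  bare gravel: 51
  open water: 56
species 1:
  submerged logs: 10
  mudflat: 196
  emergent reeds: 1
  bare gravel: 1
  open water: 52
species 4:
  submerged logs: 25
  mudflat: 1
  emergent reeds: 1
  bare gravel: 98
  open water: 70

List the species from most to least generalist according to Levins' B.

species 2 > species 4 > species 1

Proportions for species 2 (n=193): 13/193=0.0674, 38/193=0.1969, 35/193=0.1813, 51/193=0.2642, 56/193=0.2902
Proportions for species 1 (n=260): 10/260=0.0385, 196/260=0.7538, 1/260=0.0038, 1/260=0.0038, 52/260=0.2000
Proportions for species 4 (n=195): 25/195=0.1282, 1/195=0.0051, 1/195=0.0051, 98/195=0.5026, 70/195=0.3590
Σp_2ᵢ² = 0.0674² + 0.1969² + 0.1813² + 0.2642² + 0.2902² = 0.004543 + 0.038770 + 0.032870 + 0.069802 + 0.084216 = 0.230201
B_2 = 1 / 0.230201 = 4.3440
Σp_1ᵢ² = 0.0385² + 0.7538² + 0.0038² + 0.0038² + 0.2000² = 0.001482 + 0.568214 + 0.000014 + 0.000014 + 0.040000 = 0.609724
B_1 = 1 / 0.609724 = 1.6401
Σp_4ᵢ² = 0.1282² + 0.0051² + 0.0051² + 0.5026² + 0.3590² = 0.016435 + 0.000026 + 0.000026 + 0.252607 + 0.128881 = 0.397975
B_4 = 1 / 0.397975 = 2.5127
Ranking by B (broadest → narrowest): species 2 (4.34) > species 4 (2.51) > species 1 (1.64)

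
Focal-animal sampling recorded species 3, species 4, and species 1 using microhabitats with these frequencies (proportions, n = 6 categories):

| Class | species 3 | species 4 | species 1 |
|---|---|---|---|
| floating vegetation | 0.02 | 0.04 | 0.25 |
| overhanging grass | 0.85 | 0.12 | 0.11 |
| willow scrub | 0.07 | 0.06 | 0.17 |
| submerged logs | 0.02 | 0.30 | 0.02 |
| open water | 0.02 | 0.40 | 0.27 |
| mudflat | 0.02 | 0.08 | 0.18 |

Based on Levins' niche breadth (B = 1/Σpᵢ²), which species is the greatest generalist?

species 1

Σp_3ᵢ² = 0.02² + 0.85² + 0.07² + 0.02² + 0.02² + 0.02² = 0.0004 + 0.7225 + 0.0049 + 0.0004 + 0.0004 + 0.0004 = 0.7290
B_3 = 1 / 0.7290 = 1.3717
Σp_4ᵢ² = 0.04² + 0.12² + 0.06² + 0.30² + 0.40² + 0.08² = 0.0016 + 0.0144 + 0.0036 + 0.0900 + 0.1600 + 0.0064 = 0.2760
B_4 = 1 / 0.2760 = 3.6232
Σp_1ᵢ² = 0.25² + 0.11² + 0.17² + 0.02² + 0.27² + 0.18² = 0.0625 + 0.0121 + 0.0289 + 0.0004 + 0.0729 + 0.0324 = 0.2092
B_1 = 1 / 0.2092 = 4.7801
Highest B → broadest niche (most generalist): species 1 (B = 4.78).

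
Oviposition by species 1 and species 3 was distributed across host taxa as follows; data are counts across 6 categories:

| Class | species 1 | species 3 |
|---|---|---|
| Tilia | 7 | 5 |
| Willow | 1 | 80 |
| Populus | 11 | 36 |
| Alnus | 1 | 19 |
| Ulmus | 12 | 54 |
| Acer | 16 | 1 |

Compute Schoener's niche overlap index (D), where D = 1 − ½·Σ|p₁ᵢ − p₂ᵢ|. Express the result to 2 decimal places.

Proportions for species 1 (n=48): 7/48=0.1458, 1/48=0.0208, 11/48=0.2292, 1/48=0.0208, 12/48=0.2500, 16/48=0.3333
Proportions for species 3 (n=195): 5/195=0.0256, 80/195=0.4103, 36/195=0.1846, 19/195=0.0974, 54/195=0.2769, 1/195=0.0051
Σ|p₁ᵢ − p₂ᵢ| = 0.1202 + 0.3895 + 0.0446 + 0.0766 + 0.0269 + 0.3282 = 0.9860
D = 1 − ½ × 0.9860 = 1 − 0.49300 = 0.50700

0.51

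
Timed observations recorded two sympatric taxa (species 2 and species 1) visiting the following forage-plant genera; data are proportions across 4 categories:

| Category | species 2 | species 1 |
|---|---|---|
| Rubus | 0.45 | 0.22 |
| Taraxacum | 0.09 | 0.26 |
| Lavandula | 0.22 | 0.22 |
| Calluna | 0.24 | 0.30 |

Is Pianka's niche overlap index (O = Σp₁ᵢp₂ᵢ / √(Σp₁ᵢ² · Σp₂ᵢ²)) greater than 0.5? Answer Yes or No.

Σ p₁ᵢp₂ᵢ = 0.0990 + 0.0234 + 0.0484 + 0.0720 = 0.2428
Σp_1ᵢ² = 0.45² + 0.09² + 0.22² + 0.24² = 0.2025 + 0.0081 + 0.0484 + 0.0576 = 0.3166
Σp_2ᵢ² = 0.22² + 0.26² + 0.22² + 0.30² = 0.0484 + 0.0676 + 0.0484 + 0.0900 = 0.2544
O = 0.2428 / √(0.3166 × 0.2544) = 0.2428 / 0.28380 = 0.8555
O = 0.8555 > 0.5 → Yes.

Yes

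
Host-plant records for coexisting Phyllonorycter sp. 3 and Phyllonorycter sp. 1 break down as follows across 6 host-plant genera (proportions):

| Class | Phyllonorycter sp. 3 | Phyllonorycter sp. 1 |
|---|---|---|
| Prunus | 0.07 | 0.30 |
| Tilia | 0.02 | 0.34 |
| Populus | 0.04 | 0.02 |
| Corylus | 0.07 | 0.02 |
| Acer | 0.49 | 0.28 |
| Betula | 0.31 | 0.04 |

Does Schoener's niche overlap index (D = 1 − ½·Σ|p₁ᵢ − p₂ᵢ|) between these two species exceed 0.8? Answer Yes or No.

No

Σ|p₁ᵢ − p₂ᵢ| = 0.23 + 0.32 + 0.02 + 0.05 + 0.21 + 0.27 = 1.10
D = 1 − ½ × 1.10 = 1 − 0.550 = 0.4500
D = 0.4500 < 0.8 → No.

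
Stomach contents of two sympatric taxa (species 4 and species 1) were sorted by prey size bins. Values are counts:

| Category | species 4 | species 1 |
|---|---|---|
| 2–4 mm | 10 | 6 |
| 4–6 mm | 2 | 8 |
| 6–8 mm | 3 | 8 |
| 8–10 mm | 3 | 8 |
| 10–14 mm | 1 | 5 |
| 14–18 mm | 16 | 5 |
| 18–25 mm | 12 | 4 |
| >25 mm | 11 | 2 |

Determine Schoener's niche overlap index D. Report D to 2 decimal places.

Proportions for species 4 (n=58): 10/58=0.1724, 2/58=0.0345, 3/58=0.0517, 3/58=0.0517, 1/58=0.0172, 16/58=0.2759, 12/58=0.2069, 11/58=0.1897
Proportions for species 1 (n=46): 6/46=0.1304, 8/46=0.1739, 8/46=0.1739, 8/46=0.1739, 5/46=0.1087, 5/46=0.1087, 4/46=0.0870, 2/46=0.0435
Σ|p₁ᵢ − p₂ᵢ| = 0.0420 + 0.1394 + 0.1222 + 0.1222 + 0.0915 + 0.1672 + 0.1199 + 0.1462 = 0.9506
D = 1 − ½ × 0.9506 = 1 − 0.47530 = 0.52470

0.52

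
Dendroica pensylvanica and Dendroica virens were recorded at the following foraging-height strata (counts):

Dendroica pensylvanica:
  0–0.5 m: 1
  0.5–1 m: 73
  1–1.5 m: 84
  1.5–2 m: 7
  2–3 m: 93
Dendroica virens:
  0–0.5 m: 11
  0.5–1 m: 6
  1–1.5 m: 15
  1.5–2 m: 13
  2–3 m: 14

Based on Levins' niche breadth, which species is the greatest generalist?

Dendroica virens

Proportions for Dendroica pensylvanica (n=258): 1/258=0.0039, 73/258=0.2829, 84/258=0.3256, 7/258=0.0271, 93/258=0.3605
Proportions for Dendroica virens (n=59): 11/59=0.1864, 6/59=0.1017, 15/59=0.2542, 13/59=0.2203, 14/59=0.2373
Σp_pensᵢ² = 0.0039² + 0.2829² + 0.3256² + 0.0271² + 0.3605² = 0.000015 + 0.080032 + 0.106015 + 0.000734 + 0.129960 = 0.316756
B_pens = 1 / 0.316756 = 3.1570
Σp_vireᵢ² = 0.1864² + 0.1017² + 0.2542² + 0.2203² + 0.2373² = 0.034745 + 0.010343 + 0.064618 + 0.048532 + 0.056311 = 0.214549
B_vire = 1 / 0.214549 = 4.6609
Highest B → broadest niche (most generalist): Dendroica virens (B = 4.66).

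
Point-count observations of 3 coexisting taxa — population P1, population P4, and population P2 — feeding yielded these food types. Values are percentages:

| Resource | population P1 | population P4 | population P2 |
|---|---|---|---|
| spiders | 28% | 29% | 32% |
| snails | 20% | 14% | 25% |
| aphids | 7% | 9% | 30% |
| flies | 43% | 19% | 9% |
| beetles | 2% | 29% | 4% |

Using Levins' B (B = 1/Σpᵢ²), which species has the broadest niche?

Convert percentages to proportions (divide by 100).
Σp_P1ᵢ² = 0.28² + 0.20² + 0.07² + 0.43² + 0.02² = 0.0784 + 0.0400 + 0.0049 + 0.1849 + 0.0004 = 0.3086
B_P1 = 1 / 0.3086 = 3.2404
Σp_P4ᵢ² = 0.29² + 0.14² + 0.09² + 0.19² + 0.29² = 0.0841 + 0.0196 + 0.0081 + 0.0361 + 0.0841 = 0.2320
B_P4 = 1 / 0.2320 = 4.3103
Σp_P2ᵢ² = 0.32² + 0.25² + 0.30² + 0.09² + 0.04² = 0.1024 + 0.0625 + 0.0900 + 0.0081 + 0.0016 = 0.2646
B_P2 = 1 / 0.2646 = 3.7793
Highest B → broadest niche (most generalist): population P4 (B = 4.31).

population P4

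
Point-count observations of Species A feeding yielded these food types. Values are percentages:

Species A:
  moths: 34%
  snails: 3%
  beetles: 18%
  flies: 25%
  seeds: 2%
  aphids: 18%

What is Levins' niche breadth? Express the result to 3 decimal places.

4.095

Convert percentages to proportions (divide by 100).
Σpᵢ² = 0.34² + 0.03² + 0.18² + 0.25² + 0.02² + 0.18² = 0.1156 + 0.0009 + 0.0324 + 0.0625 + 0.0004 + 0.0324 = 0.2442
B = 1 / 0.2442 = 4.09500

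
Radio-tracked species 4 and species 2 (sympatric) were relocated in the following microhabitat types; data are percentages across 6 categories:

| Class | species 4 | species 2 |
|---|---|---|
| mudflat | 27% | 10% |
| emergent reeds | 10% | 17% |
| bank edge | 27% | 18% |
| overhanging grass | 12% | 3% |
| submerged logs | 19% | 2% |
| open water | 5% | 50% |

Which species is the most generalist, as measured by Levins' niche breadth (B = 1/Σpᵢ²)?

Convert percentages to proportions (divide by 100).
Σp_4ᵢ² = 0.27² + 0.10² + 0.27² + 0.12² + 0.19² + 0.05² = 0.0729 + 0.0100 + 0.0729 + 0.0144 + 0.0361 + 0.0025 = 0.2088
B_4 = 1 / 0.2088 = 4.7893
Σp_2ᵢ² = 0.10² + 0.17² + 0.18² + 0.03² + 0.02² + 0.50² = 0.0100 + 0.0289 + 0.0324 + 0.0009 + 0.0004 + 0.2500 = 0.3226
B_2 = 1 / 0.3226 = 3.0998
Highest B → broadest niche (most generalist): species 4 (B = 4.79).

species 4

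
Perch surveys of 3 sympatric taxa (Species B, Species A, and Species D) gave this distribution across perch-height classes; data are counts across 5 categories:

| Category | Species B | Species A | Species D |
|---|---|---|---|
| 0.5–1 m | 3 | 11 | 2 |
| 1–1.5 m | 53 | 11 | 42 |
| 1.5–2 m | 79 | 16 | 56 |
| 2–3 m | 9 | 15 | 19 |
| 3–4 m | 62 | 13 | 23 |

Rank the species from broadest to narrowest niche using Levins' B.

Species A > Species D > Species B

Proportions for Species B (n=206): 3/206=0.0146, 53/206=0.2573, 79/206=0.3835, 9/206=0.0437, 62/206=0.3010
Proportions for Species A (n=66): 11/66=0.1667, 11/66=0.1667, 16/66=0.2424, 15/66=0.2273, 13/66=0.1970
Proportions for Species D (n=142): 2/142=0.0141, 42/142=0.2958, 56/142=0.3944, 19/142=0.1338, 23/142=0.1620
Σp_Bᵢ² = 0.0146² + 0.2573² + 0.3835² + 0.0437² + 0.3010² = 0.000213 + 0.066203 + 0.147072 + 0.001910 + 0.090601 = 0.305999
B_B = 1 / 0.305999 = 3.2680
Σp_Aᵢ² = 0.1667² + 0.1667² + 0.2424² + 0.2273² + 0.1970² = 0.027789 + 0.027789 + 0.058758 + 0.051665 + 0.038809 = 0.204810
B_A = 1 / 0.204810 = 4.8826
Σp_Dᵢ² = 0.0141² + 0.2958² + 0.3944² + 0.1338² + 0.1620² = 0.000199 + 0.087498 + 0.155551 + 0.017902 + 0.026244 = 0.287394
B_D = 1 / 0.287394 = 3.4795
Ranking by B (broadest → narrowest): Species A (4.88) > Species D (3.48) > Species B (3.27)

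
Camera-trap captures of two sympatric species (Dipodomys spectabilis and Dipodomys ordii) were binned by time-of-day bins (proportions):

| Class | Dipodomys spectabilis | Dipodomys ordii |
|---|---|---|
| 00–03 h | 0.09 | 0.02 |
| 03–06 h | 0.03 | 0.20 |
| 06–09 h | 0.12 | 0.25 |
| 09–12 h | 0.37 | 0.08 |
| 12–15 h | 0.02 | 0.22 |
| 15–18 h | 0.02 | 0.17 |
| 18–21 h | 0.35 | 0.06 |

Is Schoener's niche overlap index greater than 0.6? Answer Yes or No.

Σ|p₁ᵢ − p₂ᵢ| = 0.07 + 0.17 + 0.13 + 0.29 + 0.20 + 0.15 + 0.29 = 1.30
D = 1 − ½ × 1.30 = 1 − 0.650 = 0.3500
D = 0.3500 < 0.6 → No.

No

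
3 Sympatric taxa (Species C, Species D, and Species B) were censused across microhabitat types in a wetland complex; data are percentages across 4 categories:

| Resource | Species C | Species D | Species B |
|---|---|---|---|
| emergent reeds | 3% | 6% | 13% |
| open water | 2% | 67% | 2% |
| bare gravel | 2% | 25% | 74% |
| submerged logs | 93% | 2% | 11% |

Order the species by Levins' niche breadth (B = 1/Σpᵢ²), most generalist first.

Convert percentages to proportions (divide by 100).
Σp_Cᵢ² = 0.03² + 0.02² + 0.02² + 0.93² = 0.0009 + 0.0004 + 0.0004 + 0.8649 = 0.8666
B_C = 1 / 0.8666 = 1.1539
Σp_Dᵢ² = 0.06² + 0.67² + 0.25² + 0.02² = 0.0036 + 0.4489 + 0.0625 + 0.0004 = 0.5154
B_D = 1 / 0.5154 = 1.9402
Σp_Bᵢ² = 0.13² + 0.02² + 0.74² + 0.11² = 0.0169 + 0.0004 + 0.5476 + 0.0121 = 0.5770
B_B = 1 / 0.5770 = 1.7331
Ranking by B (broadest → narrowest): Species D (1.94) > Species B (1.73) > Species C (1.15)

Species D > Species B > Species C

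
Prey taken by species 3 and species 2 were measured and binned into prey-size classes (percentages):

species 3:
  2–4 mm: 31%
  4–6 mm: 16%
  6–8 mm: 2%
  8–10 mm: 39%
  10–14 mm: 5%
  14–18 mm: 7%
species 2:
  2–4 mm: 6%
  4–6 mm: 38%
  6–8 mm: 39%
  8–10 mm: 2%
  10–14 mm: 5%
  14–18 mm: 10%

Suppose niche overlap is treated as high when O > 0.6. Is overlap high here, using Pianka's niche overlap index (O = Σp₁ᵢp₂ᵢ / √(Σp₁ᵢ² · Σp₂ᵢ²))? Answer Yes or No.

No

Convert percentages to proportions (divide by 100).
Σ p₁ᵢp₂ᵢ = 0.0186 + 0.0608 + 0.0078 + 0.0078 + 0.0025 + 0.0070 = 0.1045
Σp_1ᵢ² = 0.31² + 0.16² + 0.02² + 0.39² + 0.05² + 0.07² = 0.0961 + 0.0256 + 0.0004 + 0.1521 + 0.0025 + 0.0049 = 0.2816
Σp_2ᵢ² = 0.06² + 0.38² + 0.39² + 0.02² + 0.05² + 0.10² = 0.0036 + 0.1444 + 0.1521 + 0.0004 + 0.0025 + 0.0100 = 0.3130
O = 0.1045 / √(0.2816 × 0.3130) = 0.1045 / 0.29689 = 0.3520
O = 0.3520 < 0.6 → No.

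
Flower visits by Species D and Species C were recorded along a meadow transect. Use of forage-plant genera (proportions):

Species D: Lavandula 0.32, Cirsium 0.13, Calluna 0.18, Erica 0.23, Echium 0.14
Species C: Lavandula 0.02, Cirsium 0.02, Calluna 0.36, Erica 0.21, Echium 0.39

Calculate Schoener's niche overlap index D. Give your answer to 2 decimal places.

0.57

Σ|p₁ᵢ − p₂ᵢ| = 0.30 + 0.11 + 0.18 + 0.02 + 0.25 = 0.86
D = 1 − ½ × 0.86 = 1 − 0.430 = 0.5700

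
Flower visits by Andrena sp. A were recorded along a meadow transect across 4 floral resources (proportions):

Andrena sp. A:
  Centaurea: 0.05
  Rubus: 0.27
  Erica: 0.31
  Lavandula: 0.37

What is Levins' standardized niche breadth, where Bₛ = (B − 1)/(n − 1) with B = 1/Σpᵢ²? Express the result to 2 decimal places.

0.75

Σpᵢ² = 0.05² + 0.27² + 0.31² + 0.37² = 0.0025 + 0.0729 + 0.0961 + 0.1369 = 0.3084
B = 1 / 0.3084 = 3.2425
Bₛ = (B − 1)/(n − 1) = (3.2425 − 1)/(4 − 1) = 2.2425/3 = 0.7475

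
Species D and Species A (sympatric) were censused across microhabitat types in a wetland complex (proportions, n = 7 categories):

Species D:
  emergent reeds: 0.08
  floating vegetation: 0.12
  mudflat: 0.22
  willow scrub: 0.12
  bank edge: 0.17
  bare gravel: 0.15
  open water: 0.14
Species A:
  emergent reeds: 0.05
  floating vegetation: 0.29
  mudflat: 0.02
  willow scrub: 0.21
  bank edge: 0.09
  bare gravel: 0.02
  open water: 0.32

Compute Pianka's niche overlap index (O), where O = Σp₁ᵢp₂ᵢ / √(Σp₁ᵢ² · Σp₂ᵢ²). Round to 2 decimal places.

Σ p₁ᵢp₂ᵢ = 0.0040 + 0.0348 + 0.0044 + 0.0252 + 0.0153 + 0.0030 + 0.0448 = 0.1315
Σp_1ᵢ² = 0.08² + 0.12² + 0.22² + 0.12² + 0.17² + 0.15² + 0.14² = 0.0064 + 0.0144 + 0.0484 + 0.0144 + 0.0289 + 0.0225 + 0.0196 = 0.1546
Σp_2ᵢ² = 0.05² + 0.29² + 0.02² + 0.21² + 0.09² + 0.02² + 0.32² = 0.0025 + 0.0841 + 0.0004 + 0.0441 + 0.0081 + 0.0004 + 0.1024 = 0.2420
O = 0.1315 / √(0.1546 × 0.2420) = 0.1315 / 0.19342 = 0.6799

0.68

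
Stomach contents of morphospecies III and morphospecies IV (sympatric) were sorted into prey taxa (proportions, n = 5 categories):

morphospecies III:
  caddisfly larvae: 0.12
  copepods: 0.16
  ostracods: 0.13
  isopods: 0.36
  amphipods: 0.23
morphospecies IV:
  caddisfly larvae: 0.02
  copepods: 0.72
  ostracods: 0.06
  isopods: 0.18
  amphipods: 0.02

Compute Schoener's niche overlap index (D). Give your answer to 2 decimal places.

Σ|p₁ᵢ − p₂ᵢ| = 0.10 + 0.56 + 0.07 + 0.18 + 0.21 = 1.12
D = 1 − ½ × 1.12 = 1 − 0.560 = 0.4400

0.44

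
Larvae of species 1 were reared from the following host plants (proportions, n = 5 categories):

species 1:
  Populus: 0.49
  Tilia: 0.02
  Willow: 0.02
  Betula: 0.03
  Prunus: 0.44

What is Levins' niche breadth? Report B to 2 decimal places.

2.30

Σpᵢ² = 0.49² + 0.02² + 0.02² + 0.03² + 0.44² = 0.2401 + 0.0004 + 0.0004 + 0.0009 + 0.1936 = 0.4354
B = 1 / 0.4354 = 2.2967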